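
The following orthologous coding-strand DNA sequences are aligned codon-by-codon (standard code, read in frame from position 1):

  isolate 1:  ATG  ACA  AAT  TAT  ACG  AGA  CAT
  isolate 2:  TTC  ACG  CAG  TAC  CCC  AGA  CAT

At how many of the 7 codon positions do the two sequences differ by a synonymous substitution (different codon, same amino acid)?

2

Codon 1: ATG Met / TTC Phe — nonsynonymous.
Codon 2: ACA Thr / ACG Thr — synonymous.
Codon 3: AAT Asn / CAG Gln — nonsynonymous.
Codon 4: TAT Tyr / TAC Tyr — synonymous.
Codon 5: ACG Thr / CCC Pro — nonsynonymous.
Codon 6: AGA Arg / AGA Arg — identical.
Codon 7: CAT His / CAT His — identical.
Synonymous differences: 2.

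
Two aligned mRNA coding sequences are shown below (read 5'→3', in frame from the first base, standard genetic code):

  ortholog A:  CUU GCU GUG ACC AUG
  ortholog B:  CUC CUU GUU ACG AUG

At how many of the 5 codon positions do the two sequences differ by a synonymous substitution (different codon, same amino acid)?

3

Codon 1: CUU Leu / CUC Leu — synonymous.
Codon 2: GCU Ala / CUU Leu — nonsynonymous.
Codon 3: GUG Val / GUU Val — synonymous.
Codon 4: ACC Thr / ACG Thr — synonymous.
Codon 5: AUG Met / AUG Met — identical.
Synonymous differences: 3.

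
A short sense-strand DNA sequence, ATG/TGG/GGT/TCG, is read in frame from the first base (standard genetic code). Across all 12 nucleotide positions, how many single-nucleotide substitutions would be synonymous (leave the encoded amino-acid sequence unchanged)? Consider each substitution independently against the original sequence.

6

Codon 1 (ATG, Met): 0 synonymous substitutions.
Codon 2 (TGG, Trp): 0 synonymous substitutions.
Codon 3 (GGT, Gly): 3 synonymous substitutions.
Codon 4 (TCG, Ser): 3 synonymous substitutions.
Total: 0 + 0 + 3 + 3 = 6.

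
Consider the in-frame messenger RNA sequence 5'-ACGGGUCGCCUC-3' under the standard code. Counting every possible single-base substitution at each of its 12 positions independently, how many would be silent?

12

Codon 1 (ACG, Thr): 3 synonymous substitutions.
Codon 2 (GGU, Gly): 3 synonymous substitutions.
Codon 3 (CGC, Arg): 3 synonymous substitutions.
Codon 4 (CUC, Leu): 3 synonymous substitutions.
Total: 3 + 3 + 3 + 3 = 12.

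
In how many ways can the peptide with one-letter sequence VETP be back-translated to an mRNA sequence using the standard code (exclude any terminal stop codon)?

Val: 4 codons.
Glu: 2 codons.
Thr: 4 codons.
Pro: 4 codons.
4 × 2 × 4 × 4 = 128.

128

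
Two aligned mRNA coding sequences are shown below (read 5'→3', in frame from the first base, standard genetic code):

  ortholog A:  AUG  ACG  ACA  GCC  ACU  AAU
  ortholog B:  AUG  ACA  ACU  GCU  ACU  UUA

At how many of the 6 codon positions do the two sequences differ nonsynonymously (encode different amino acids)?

Codon 1: AUG Met / AUG Met — identical.
Codon 2: ACG Thr / ACA Thr — synonymous.
Codon 3: ACA Thr / ACU Thr — synonymous.
Codon 4: GCC Ala / GCU Ala — synonymous.
Codon 5: ACU Thr / ACU Thr — identical.
Codon 6: AAU Asn / UUA Leu — nonsynonymous.
Nonsynonymous differences: 1.

1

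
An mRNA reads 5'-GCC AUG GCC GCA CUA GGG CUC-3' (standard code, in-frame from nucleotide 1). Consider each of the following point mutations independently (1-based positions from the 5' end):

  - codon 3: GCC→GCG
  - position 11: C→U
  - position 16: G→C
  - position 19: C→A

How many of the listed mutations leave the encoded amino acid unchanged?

Codon 3: GCC (Ala) → GCG (Ala) — synonymous.
Codon 4: GCA (Ala) → GUA (Val) — missense.
Codon 6: GGG (Gly) → CGG (Arg) — missense.
Codon 7: CUC (Leu) → AUC (Ile) — missense.
Synonymous: 1 of 4.

1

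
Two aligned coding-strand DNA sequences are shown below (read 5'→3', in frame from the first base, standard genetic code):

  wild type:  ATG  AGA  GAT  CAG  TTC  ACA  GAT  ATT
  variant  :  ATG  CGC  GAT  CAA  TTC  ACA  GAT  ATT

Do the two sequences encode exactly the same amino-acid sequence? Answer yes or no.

yes

Codon 1: ATG Met / ATG Met — identical.
Codon 2: AGA Arg / CGC Arg — synonymous.
Codon 3: GAT Asp / GAT Asp — identical.
Codon 4: CAG Gln / CAA Gln — synonymous.
Codon 5: TTC Phe / TTC Phe — identical.
Codon 6: ACA Thr / ACA Thr — identical.
Codon 7: GAT Asp / GAT Asp — identical.
Codon 8: ATT Ile / ATT Ile — identical.
Nonsynonymous differences: 0 → same protein.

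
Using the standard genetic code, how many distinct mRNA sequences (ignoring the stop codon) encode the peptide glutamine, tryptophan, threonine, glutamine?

Gln: 2 codons.
Trp: 1 codon.
Thr: 4 codons.
Gln: 2 codons.
2 × 1 × 4 × 2 = 16.

16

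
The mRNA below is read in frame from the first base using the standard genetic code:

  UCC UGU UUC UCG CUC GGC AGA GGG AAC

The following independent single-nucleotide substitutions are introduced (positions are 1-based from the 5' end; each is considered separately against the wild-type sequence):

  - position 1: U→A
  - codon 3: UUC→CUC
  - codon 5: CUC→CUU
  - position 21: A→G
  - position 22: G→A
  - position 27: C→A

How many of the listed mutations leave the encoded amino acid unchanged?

Codon 1: UCC (Ser) → ACC (Thr) — missense.
Codon 3: UUC (Phe) → CUC (Leu) — missense.
Codon 5: CUC (Leu) → CUU (Leu) — synonymous.
Codon 7: AGA (Arg) → AGG (Arg) — synonymous.
Codon 8: GGG (Gly) → AGG (Arg) — missense.
Codon 9: AAC (Asn) → AAA (Lys) — missense.
Synonymous: 2 of 6.

2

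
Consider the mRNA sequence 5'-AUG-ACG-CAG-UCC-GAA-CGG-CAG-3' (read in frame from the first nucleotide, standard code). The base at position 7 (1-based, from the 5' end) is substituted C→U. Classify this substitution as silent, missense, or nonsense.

nonsense

Position 7 falls in codon 3: CAG → Gln.
After the substitution the codon is UAG → Stop.
The new codon is a stop codon, so this is a nonsense mutation.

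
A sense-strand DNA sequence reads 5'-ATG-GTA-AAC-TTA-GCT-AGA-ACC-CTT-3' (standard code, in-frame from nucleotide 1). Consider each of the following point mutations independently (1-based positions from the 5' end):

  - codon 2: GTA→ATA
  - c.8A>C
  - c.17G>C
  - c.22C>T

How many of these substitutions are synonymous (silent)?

Codon 2: GTA (Val) → ATA (Ile) — missense.
Codon 3: AAC (Asn) → ACC (Thr) — missense.
Codon 6: AGA (Arg) → ACA (Thr) — missense.
Codon 8: CTT (Leu) → TTT (Phe) — missense.
Synonymous: 0 of 4.

0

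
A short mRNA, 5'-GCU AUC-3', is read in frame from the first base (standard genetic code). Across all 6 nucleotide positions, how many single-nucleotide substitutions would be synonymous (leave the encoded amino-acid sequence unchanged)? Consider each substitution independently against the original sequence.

Codon 1 (GCU, Ala): 3 synonymous substitutions.
Codon 2 (AUC, Ile): 2 synonymous substitutions.
Total: 3 + 2 = 5.

5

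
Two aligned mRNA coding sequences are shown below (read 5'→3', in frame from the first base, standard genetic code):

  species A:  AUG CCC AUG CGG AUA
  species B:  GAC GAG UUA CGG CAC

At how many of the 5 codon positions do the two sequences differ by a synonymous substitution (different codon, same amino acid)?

0

Codon 1: AUG Met / GAC Asp — nonsynonymous.
Codon 2: CCC Pro / GAG Glu — nonsynonymous.
Codon 3: AUG Met / UUA Leu — nonsynonymous.
Codon 4: CGG Arg / CGG Arg — identical.
Codon 5: AUA Ile / CAC His — nonsynonymous.
Synonymous differences: 0.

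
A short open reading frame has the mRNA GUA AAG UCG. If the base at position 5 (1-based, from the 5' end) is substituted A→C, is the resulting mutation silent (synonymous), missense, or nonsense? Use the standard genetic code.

Position 5 falls in codon 2: AAG → Lys.
After the substitution the codon is ACG → Thr.
Lys ≠ Thr, so this is a missense mutation.

missense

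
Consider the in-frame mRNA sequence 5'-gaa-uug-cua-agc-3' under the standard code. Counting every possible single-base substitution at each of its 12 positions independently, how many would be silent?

Codon 1 (GAA, Glu): 1 synonymous substitution.
Codon 2 (UUG, Leu): 2 synonymous substitutions.
Codon 3 (CUA, Leu): 4 synonymous substitutions.
Codon 4 (AGC, Ser): 1 synonymous substitution.
Total: 1 + 2 + 4 + 1 = 8.

8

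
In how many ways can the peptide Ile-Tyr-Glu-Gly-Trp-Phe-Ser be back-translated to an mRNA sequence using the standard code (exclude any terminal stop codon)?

Ile: 3 codons.
Tyr: 2 codons.
Glu: 2 codons.
Gly: 4 codons.
Trp: 1 codon.
Phe: 2 codons.
Ser: 6 codons.
3 × 2 × 2 × 4 × 1 × 2 × 6 = 576.

576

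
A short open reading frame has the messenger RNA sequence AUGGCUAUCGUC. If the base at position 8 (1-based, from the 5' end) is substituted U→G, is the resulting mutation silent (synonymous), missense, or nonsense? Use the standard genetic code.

Position 8 falls in codon 3: AUC → Ile.
After the substitution the codon is AGC → Ser.
Ile ≠ Ser, so this is a missense mutation.

missense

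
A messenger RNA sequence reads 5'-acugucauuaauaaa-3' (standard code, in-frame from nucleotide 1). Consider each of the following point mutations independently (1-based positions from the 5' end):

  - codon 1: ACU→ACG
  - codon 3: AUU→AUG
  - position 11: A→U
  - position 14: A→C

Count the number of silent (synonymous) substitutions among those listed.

Codon 1: ACU (Thr) → ACG (Thr) — synonymous.
Codon 3: AUU (Ile) → AUG (Met) — missense.
Codon 4: AAU (Asn) → AUU (Ile) — missense.
Codon 5: AAA (Lys) → ACA (Thr) — missense.
Synonymous: 1 of 4.

1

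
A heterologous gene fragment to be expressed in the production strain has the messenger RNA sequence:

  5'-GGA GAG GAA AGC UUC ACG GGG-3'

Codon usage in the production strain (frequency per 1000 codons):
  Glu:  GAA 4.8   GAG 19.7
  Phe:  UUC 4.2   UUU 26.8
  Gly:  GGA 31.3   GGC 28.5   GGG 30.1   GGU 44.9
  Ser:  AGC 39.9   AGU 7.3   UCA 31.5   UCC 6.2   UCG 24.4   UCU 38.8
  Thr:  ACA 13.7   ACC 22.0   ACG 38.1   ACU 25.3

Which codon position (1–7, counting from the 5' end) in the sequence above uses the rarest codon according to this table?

Codon 1 GGA (Gly): 31.3 per 1000.
Codon 2 GAG (Glu): 19.7 per 1000.
Codon 3 GAA (Glu): 4.8 per 1000.
Codon 4 AGC (Ser): 39.9 per 1000.
Codon 5 UUC (Phe): 4.2 per 1000.
Codon 6 ACG (Thr): 38.1 per 1000.
Codon 7 GGG (Gly): 30.1 per 1000.
Lowest frequency is 4.2 at codon 5.

5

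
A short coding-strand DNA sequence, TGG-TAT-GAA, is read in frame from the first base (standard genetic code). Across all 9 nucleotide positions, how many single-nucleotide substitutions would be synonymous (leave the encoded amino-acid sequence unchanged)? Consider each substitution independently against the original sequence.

Codon 1 (TGG, Trp): 0 synonymous substitutions.
Codon 2 (TAT, Tyr): 1 synonymous substitution.
Codon 3 (GAA, Glu): 1 synonymous substitution.
Total: 0 + 1 + 1 = 2.

2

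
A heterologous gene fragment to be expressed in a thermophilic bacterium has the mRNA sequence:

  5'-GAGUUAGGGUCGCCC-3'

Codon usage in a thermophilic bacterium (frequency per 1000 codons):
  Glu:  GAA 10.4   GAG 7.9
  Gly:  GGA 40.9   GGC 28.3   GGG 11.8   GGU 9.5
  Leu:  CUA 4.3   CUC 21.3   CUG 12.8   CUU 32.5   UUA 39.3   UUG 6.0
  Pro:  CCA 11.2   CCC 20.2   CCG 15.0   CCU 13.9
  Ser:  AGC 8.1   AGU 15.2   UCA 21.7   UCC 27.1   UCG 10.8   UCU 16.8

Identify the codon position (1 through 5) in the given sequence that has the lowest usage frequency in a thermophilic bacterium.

Codon 1 GAG (Glu): 7.9 per 1000.
Codon 2 UUA (Leu): 39.3 per 1000.
Codon 3 GGG (Gly): 11.8 per 1000.
Codon 4 UCG (Ser): 10.8 per 1000.
Codon 5 CCC (Pro): 20.2 per 1000.
Lowest frequency is 7.9 at codon 1.

1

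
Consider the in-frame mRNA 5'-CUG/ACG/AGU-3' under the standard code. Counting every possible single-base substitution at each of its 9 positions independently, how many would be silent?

Codon 1 (CUG, Leu): 4 synonymous substitutions.
Codon 2 (ACG, Thr): 3 synonymous substitutions.
Codon 3 (AGU, Ser): 1 synonymous substitution.
Total: 4 + 3 + 1 = 8.

8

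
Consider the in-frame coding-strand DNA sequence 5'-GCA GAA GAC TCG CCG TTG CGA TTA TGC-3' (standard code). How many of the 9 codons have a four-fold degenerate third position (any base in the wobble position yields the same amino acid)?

Codon 1 GCA (Ala): third position 4-fold.
Codon 2 GAA (Glu): third position 2-fold.
Codon 3 GAC (Asp): third position 2-fold.
Codon 4 TCG (Ser): third position 4-fold.
Codon 5 CCG (Pro): third position 4-fold.
Codon 6 TTG (Leu): third position 2-fold.
Codon 7 CGA (Arg): third position 4-fold.
Codon 8 TTA (Leu): third position 2-fold.
Codon 9 TGC (Cys): third position 2-fold.
Four-fold degenerate third positions: 4.

4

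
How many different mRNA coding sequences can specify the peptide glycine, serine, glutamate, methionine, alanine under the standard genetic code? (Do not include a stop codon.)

Gly: 4 codons.
Ser: 6 codons.
Glu: 2 codons.
Met: 1 codon.
Ala: 4 codons.
4 × 6 × 2 × 1 × 4 = 192.

192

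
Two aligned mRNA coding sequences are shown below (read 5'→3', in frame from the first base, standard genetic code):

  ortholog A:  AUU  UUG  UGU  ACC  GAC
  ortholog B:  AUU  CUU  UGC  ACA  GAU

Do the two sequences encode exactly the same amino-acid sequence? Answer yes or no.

Codon 1: AUU Ile / AUU Ile — identical.
Codon 2: UUG Leu / CUU Leu — synonymous.
Codon 3: UGU Cys / UGC Cys — synonymous.
Codon 4: ACC Thr / ACA Thr — synonymous.
Codon 5: GAC Asp / GAU Asp — synonymous.
Nonsynonymous differences: 0 → same protein.

yes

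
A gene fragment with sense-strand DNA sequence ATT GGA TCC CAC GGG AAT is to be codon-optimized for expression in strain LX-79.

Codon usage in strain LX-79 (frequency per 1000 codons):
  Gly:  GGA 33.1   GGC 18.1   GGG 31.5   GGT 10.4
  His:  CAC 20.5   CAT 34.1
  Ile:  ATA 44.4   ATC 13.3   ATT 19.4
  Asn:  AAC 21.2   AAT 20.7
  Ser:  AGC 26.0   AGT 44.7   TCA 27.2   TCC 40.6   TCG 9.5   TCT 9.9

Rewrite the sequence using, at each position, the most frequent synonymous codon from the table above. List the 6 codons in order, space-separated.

ATA GGA AGT CAT GGA AAC

Codon 1 (Ile): best is ATA at 44.4.
Codon 2 (Gly): best is GGA at 33.1.
Codon 3 (Ser): best is AGT at 44.7.
Codon 4 (His): best is CAT at 34.1.
Codon 5 (Gly): best is GGA at 33.1.
Codon 6 (Asn): best is AAC at 21.2.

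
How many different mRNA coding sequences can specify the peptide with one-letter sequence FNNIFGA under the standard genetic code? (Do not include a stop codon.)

Phe: 2 codons.
Asn: 2 codons.
Asn: 2 codons.
Ile: 3 codons.
Phe: 2 codons.
Gly: 4 codons.
Ala: 4 codons.
2 × 2 × 2 × 3 × 2 × 4 × 4 = 768.

768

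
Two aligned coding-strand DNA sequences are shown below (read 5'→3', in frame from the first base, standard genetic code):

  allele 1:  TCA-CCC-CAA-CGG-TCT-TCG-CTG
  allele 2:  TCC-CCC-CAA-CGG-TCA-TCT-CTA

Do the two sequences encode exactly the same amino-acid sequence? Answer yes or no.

Codon 1: TCA Ser / TCC Ser — synonymous.
Codon 2: CCC Pro / CCC Pro — identical.
Codon 3: CAA Gln / CAA Gln — identical.
Codon 4: CGG Arg / CGG Arg — identical.
Codon 5: TCT Ser / TCA Ser — synonymous.
Codon 6: TCG Ser / TCT Ser — synonymous.
Codon 7: CTG Leu / CTA Leu — synonymous.
Nonsynonymous differences: 0 → same protein.

yes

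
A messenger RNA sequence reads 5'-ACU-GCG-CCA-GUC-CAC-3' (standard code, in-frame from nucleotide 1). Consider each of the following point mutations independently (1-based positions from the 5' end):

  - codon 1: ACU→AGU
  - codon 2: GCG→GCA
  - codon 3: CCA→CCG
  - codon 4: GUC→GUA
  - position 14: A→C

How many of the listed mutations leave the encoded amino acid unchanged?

Codon 1: ACU (Thr) → AGU (Ser) — missense.
Codon 2: GCG (Ala) → GCA (Ala) — synonymous.
Codon 3: CCA (Pro) → CCG (Pro) — synonymous.
Codon 4: GUC (Val) → GUA (Val) — synonymous.
Codon 5: CAC (His) → CCC (Pro) — missense.
Synonymous: 3 of 5.

3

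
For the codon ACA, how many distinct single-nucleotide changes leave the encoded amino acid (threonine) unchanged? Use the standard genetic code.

Position 1: none → 0 synonymous.
Position 2: none → 0 synonymous.
Position 3: ACT, ACC, ACG → 3 synonymous.
Total: 0 + 0 + 3 = 3.

3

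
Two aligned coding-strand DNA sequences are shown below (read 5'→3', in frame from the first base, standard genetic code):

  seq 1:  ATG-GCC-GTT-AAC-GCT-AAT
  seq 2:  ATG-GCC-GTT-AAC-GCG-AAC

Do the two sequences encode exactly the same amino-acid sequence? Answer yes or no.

Codon 1: ATG Met / ATG Met — identical.
Codon 2: GCC Ala / GCC Ala — identical.
Codon 3: GTT Val / GTT Val — identical.
Codon 4: AAC Asn / AAC Asn — identical.
Codon 5: GCT Ala / GCG Ala — synonymous.
Codon 6: AAT Asn / AAC Asn — synonymous.
Nonsynonymous differences: 0 → same protein.

yes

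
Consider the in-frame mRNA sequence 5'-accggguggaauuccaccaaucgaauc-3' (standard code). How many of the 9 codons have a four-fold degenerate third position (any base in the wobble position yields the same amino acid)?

5

Codon 1 ACC (Thr): third position 4-fold.
Codon 2 GGG (Gly): third position 4-fold.
Codon 3 UGG (Trp): third position 1-fold.
Codon 4 AAU (Asn): third position 2-fold.
Codon 5 UCC (Ser): third position 4-fold.
Codon 6 ACC (Thr): third position 4-fold.
Codon 7 AAU (Asn): third position 2-fold.
Codon 8 CGA (Arg): third position 4-fold.
Codon 9 AUC (Ile): third position 3-fold.
Four-fold degenerate third positions: 5.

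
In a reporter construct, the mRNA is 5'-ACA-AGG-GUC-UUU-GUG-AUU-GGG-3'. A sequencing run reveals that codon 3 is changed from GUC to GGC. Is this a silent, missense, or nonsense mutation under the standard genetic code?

missense

Position 8 falls in codon 3: GUC → Val.
After the substitution the codon is GGC → Gly.
Val ≠ Gly, so this is a missense mutation.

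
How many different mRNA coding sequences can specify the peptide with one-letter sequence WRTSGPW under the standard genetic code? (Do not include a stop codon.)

Trp: 1 codon.
Arg: 6 codons.
Thr: 4 codons.
Ser: 6 codons.
Gly: 4 codons.
Pro: 4 codons.
Trp: 1 codon.
1 × 6 × 4 × 6 × 4 × 4 × 1 = 2304.

2304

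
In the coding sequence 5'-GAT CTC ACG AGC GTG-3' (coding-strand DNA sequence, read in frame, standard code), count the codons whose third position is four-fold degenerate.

3

Codon 1 GAT (Asp): third position 2-fold.
Codon 2 CTC (Leu): third position 4-fold.
Codon 3 ACG (Thr): third position 4-fold.
Codon 4 AGC (Ser): third position 2-fold.
Codon 5 GTG (Val): third position 4-fold.
Four-fold degenerate third positions: 3.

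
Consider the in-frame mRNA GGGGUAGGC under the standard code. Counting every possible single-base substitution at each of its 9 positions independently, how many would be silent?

Codon 1 (GGG, Gly): 3 synonymous substitutions.
Codon 2 (GUA, Val): 3 synonymous substitutions.
Codon 3 (GGC, Gly): 3 synonymous substitutions.
Total: 3 + 3 + 3 = 9.

9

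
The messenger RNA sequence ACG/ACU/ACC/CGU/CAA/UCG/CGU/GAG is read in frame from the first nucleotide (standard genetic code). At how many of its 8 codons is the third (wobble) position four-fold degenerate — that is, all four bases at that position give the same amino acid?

Codon 1 ACG (Thr): third position 4-fold.
Codon 2 ACU (Thr): third position 4-fold.
Codon 3 ACC (Thr): third position 4-fold.
Codon 4 CGU (Arg): third position 4-fold.
Codon 5 CAA (Gln): third position 2-fold.
Codon 6 UCG (Ser): third position 4-fold.
Codon 7 CGU (Arg): third position 4-fold.
Codon 8 GAG (Glu): third position 2-fold.
Four-fold degenerate third positions: 6.

6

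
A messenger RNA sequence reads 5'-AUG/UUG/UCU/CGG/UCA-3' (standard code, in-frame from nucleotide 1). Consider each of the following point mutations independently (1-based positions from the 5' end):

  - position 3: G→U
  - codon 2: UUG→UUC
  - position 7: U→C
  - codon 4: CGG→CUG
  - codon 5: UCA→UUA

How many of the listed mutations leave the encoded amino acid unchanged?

Codon 1: AUG (Met) → AUU (Ile) — missense.
Codon 2: UUG (Leu) → UUC (Phe) — missense.
Codon 3: UCU (Ser) → CCU (Pro) — missense.
Codon 4: CGG (Arg) → CUG (Leu) — missense.
Codon 5: UCA (Ser) → UUA (Leu) — missense.
Synonymous: 0 of 5.

0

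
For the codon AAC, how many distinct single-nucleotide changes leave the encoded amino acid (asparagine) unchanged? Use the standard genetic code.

1

Position 1: none → 0 synonymous.
Position 2: none → 0 synonymous.
Position 3: AAU → 1 synonymous.
Total: 0 + 0 + 1 = 1.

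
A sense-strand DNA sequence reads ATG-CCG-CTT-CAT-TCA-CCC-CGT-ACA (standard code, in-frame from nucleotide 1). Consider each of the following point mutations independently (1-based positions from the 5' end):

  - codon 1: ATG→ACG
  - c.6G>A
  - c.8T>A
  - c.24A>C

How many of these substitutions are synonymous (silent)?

2

Codon 1: ATG (Met) → ACG (Thr) — missense.
Codon 2: CCG (Pro) → CCA (Pro) — synonymous.
Codon 3: CTT (Leu) → CAT (His) — missense.
Codon 8: ACA (Thr) → ACC (Thr) — synonymous.
Synonymous: 2 of 4.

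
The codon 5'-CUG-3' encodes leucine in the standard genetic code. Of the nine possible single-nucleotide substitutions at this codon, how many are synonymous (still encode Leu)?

4

Position 1: UUG → 1 synonymous.
Position 2: none → 0 synonymous.
Position 3: CUU, CUC, CUA → 3 synonymous.
Total: 1 + 0 + 3 = 4.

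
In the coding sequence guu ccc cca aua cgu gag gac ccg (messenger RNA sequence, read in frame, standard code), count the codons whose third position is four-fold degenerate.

Codon 1 GUU (Val): third position 4-fold.
Codon 2 CCC (Pro): third position 4-fold.
Codon 3 CCA (Pro): third position 4-fold.
Codon 4 AUA (Ile): third position 3-fold.
Codon 5 CGU (Arg): third position 4-fold.
Codon 6 GAG (Glu): third position 2-fold.
Codon 7 GAC (Asp): third position 2-fold.
Codon 8 CCG (Pro): third position 4-fold.
Four-fold degenerate third positions: 5.

5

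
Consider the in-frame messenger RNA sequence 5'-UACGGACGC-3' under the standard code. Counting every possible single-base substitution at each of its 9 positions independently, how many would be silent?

Codon 1 (UAC, Tyr): 1 synonymous substitution.
Codon 2 (GGA, Gly): 3 synonymous substitutions.
Codon 3 (CGC, Arg): 3 synonymous substitutions.
Total: 1 + 3 + 3 = 7.

7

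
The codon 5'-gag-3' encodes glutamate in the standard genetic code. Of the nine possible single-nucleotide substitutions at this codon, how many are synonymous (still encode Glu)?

Position 1: none → 0 synonymous.
Position 2: none → 0 synonymous.
Position 3: GAA → 1 synonymous.
Total: 0 + 0 + 1 = 1.

1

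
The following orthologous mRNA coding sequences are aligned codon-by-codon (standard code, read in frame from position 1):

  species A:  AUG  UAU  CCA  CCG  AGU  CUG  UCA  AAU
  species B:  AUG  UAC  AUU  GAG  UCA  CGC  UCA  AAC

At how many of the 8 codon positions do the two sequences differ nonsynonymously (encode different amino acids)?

3

Codon 1: AUG Met / AUG Met — identical.
Codon 2: UAU Tyr / UAC Tyr — synonymous.
Codon 3: CCA Pro / AUU Ile — nonsynonymous.
Codon 4: CCG Pro / GAG Glu — nonsynonymous.
Codon 5: AGU Ser / UCA Ser — synonymous.
Codon 6: CUG Leu / CGC Arg — nonsynonymous.
Codon 7: UCA Ser / UCA Ser — identical.
Codon 8: AAU Asn / AAC Asn — synonymous.
Nonsynonymous differences: 3.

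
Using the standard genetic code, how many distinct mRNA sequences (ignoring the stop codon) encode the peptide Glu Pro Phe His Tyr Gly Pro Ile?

Glu: 2 codons.
Pro: 4 codons.
Phe: 2 codons.
His: 2 codons.
Tyr: 2 codons.
Gly: 4 codons.
Pro: 4 codons.
Ile: 3 codons.
2 × 4 × 2 × 2 × 2 × 4 × 4 × 3 = 3072.

3072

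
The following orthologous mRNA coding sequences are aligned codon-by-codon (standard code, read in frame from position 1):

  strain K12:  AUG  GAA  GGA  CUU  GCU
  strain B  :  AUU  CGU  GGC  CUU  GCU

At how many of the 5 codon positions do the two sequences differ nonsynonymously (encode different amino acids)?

2

Codon 1: AUG Met / AUU Ile — nonsynonymous.
Codon 2: GAA Glu / CGU Arg — nonsynonymous.
Codon 3: GGA Gly / GGC Gly — synonymous.
Codon 4: CUU Leu / CUU Leu — identical.
Codon 5: GCU Ala / GCU Ala — identical.
Nonsynonymous differences: 2.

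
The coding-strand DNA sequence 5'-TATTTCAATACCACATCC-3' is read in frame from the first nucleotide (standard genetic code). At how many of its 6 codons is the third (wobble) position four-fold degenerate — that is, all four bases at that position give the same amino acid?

Codon 1 TAT (Tyr): third position 2-fold.
Codon 2 TTC (Phe): third position 2-fold.
Codon 3 AAT (Asn): third position 2-fold.
Codon 4 ACC (Thr): third position 4-fold.
Codon 5 ACA (Thr): third position 4-fold.
Codon 6 TCC (Ser): third position 4-fold.
Four-fold degenerate third positions: 3.

3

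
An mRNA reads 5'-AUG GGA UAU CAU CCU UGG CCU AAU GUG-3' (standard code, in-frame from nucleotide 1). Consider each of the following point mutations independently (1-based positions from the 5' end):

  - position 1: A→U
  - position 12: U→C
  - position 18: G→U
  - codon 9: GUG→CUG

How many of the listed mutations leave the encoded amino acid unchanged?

Codon 1: AUG (Met) → UUG (Leu) — missense.
Codon 4: CAU (His) → CAC (His) — synonymous.
Codon 6: UGG (Trp) → UGU (Cys) — missense.
Codon 9: GUG (Val) → CUG (Leu) — missense.
Synonymous: 1 of 4.

1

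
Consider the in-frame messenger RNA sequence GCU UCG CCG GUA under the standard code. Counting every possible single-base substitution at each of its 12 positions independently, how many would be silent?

12

Codon 1 (GCU, Ala): 3 synonymous substitutions.
Codon 2 (UCG, Ser): 3 synonymous substitutions.
Codon 3 (CCG, Pro): 3 synonymous substitutions.
Codon 4 (GUA, Val): 3 synonymous substitutions.
Total: 3 + 3 + 3 + 3 = 12.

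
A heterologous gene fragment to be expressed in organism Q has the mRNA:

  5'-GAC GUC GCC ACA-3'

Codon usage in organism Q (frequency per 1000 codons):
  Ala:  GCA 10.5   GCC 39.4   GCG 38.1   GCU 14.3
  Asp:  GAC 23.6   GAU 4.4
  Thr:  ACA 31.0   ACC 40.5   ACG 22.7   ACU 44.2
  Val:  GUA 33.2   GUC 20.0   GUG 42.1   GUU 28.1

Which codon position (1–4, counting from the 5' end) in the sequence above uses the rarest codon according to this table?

2

Codon 1 GAC (Asp): 23.6 per 1000.
Codon 2 GUC (Val): 20.0 per 1000.
Codon 3 GCC (Ala): 39.4 per 1000.
Codon 4 ACA (Thr): 31.0 per 1000.
Lowest frequency is 20.0 at codon 2.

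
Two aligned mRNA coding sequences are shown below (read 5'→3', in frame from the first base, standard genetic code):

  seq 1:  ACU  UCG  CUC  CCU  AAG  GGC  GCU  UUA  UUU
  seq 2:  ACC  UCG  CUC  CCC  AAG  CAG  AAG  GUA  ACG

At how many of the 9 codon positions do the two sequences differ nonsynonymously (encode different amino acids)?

Codon 1: ACU Thr / ACC Thr — synonymous.
Codon 2: UCG Ser / UCG Ser — identical.
Codon 3: CUC Leu / CUC Leu — identical.
Codon 4: CCU Pro / CCC Pro — synonymous.
Codon 5: AAG Lys / AAG Lys — identical.
Codon 6: GGC Gly / CAG Gln — nonsynonymous.
Codon 7: GCU Ala / AAG Lys — nonsynonymous.
Codon 8: UUA Leu / GUA Val — nonsynonymous.
Codon 9: UUU Phe / ACG Thr — nonsynonymous.
Nonsynonymous differences: 4.

4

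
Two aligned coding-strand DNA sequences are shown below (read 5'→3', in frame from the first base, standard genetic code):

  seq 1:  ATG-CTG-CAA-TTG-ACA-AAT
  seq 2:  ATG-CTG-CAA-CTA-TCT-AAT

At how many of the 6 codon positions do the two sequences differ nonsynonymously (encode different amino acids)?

Codon 1: ATG Met / ATG Met — identical.
Codon 2: CTG Leu / CTG Leu — identical.
Codon 3: CAA Gln / CAA Gln — identical.
Codon 4: TTG Leu / CTA Leu — synonymous.
Codon 5: ACA Thr / TCT Ser — nonsynonymous.
Codon 6: AAT Asn / AAT Asn — identical.
Nonsynonymous differences: 1.

1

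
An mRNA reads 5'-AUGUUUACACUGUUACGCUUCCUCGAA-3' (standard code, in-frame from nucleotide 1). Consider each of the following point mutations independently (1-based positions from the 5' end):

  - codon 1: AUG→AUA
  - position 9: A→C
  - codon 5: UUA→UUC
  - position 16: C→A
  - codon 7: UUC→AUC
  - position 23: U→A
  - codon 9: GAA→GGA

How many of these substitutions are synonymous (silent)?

Codon 1: AUG (Met) → AUA (Ile) — missense.
Codon 3: ACA (Thr) → ACC (Thr) — synonymous.
Codon 5: UUA (Leu) → UUC (Phe) — missense.
Codon 6: CGC (Arg) → AGC (Ser) — missense.
Codon 7: UUC (Phe) → AUC (Ile) — missense.
Codon 8: CUC (Leu) → CAC (His) — missense.
Codon 9: GAA (Glu) → GGA (Gly) — missense.
Synonymous: 1 of 7.

1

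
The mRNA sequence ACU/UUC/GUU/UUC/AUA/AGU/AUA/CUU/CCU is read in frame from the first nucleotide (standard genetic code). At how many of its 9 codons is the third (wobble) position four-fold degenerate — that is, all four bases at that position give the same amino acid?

4

Codon 1 ACU (Thr): third position 4-fold.
Codon 2 UUC (Phe): third position 2-fold.
Codon 3 GUU (Val): third position 4-fold.
Codon 4 UUC (Phe): third position 2-fold.
Codon 5 AUA (Ile): third position 3-fold.
Codon 6 AGU (Ser): third position 2-fold.
Codon 7 AUA (Ile): third position 3-fold.
Codon 8 CUU (Leu): third position 4-fold.
Codon 9 CCU (Pro): third position 4-fold.
Four-fold degenerate third positions: 4.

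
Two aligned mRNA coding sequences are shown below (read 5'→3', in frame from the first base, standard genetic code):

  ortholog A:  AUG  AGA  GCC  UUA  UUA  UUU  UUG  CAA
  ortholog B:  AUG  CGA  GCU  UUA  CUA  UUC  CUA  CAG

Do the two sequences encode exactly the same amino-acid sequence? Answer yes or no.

yes

Codon 1: AUG Met / AUG Met — identical.
Codon 2: AGA Arg / CGA Arg — synonymous.
Codon 3: GCC Ala / GCU Ala — synonymous.
Codon 4: UUA Leu / UUA Leu — identical.
Codon 5: UUA Leu / CUA Leu — synonymous.
Codon 6: UUU Phe / UUC Phe — synonymous.
Codon 7: UUG Leu / CUA Leu — synonymous.
Codon 8: CAA Gln / CAG Gln — synonymous.
Nonsynonymous differences: 0 → same protein.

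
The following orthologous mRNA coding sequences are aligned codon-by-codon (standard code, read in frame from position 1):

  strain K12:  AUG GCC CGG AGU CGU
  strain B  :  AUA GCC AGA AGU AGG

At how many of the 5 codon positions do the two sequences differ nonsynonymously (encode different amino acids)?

1

Codon 1: AUG Met / AUA Ile — nonsynonymous.
Codon 2: GCC Ala / GCC Ala — identical.
Codon 3: CGG Arg / AGA Arg — synonymous.
Codon 4: AGU Ser / AGU Ser — identical.
Codon 5: CGU Arg / AGG Arg — synonymous.
Nonsynonymous differences: 1.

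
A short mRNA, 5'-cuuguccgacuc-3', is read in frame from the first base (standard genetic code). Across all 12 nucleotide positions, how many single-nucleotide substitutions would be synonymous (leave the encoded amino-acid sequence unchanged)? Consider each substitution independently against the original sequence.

Codon 1 (CUU, Leu): 3 synonymous substitutions.
Codon 2 (GUC, Val): 3 synonymous substitutions.
Codon 3 (CGA, Arg): 4 synonymous substitutions.
Codon 4 (CUC, Leu): 3 synonymous substitutions.
Total: 3 + 3 + 4 + 3 = 13.

13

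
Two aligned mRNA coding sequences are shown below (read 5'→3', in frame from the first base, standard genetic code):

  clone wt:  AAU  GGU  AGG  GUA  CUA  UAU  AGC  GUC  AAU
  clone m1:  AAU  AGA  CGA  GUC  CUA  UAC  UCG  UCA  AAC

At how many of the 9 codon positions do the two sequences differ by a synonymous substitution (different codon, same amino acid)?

Codon 1: AAU Asn / AAU Asn — identical.
Codon 2: GGU Gly / AGA Arg — nonsynonymous.
Codon 3: AGG Arg / CGA Arg — synonymous.
Codon 4: GUA Val / GUC Val — synonymous.
Codon 5: CUA Leu / CUA Leu — identical.
Codon 6: UAU Tyr / UAC Tyr — synonymous.
Codon 7: AGC Ser / UCG Ser — synonymous.
Codon 8: GUC Val / UCA Ser — nonsynonymous.
Codon 9: AAU Asn / AAC Asn — synonymous.
Synonymous differences: 5.

5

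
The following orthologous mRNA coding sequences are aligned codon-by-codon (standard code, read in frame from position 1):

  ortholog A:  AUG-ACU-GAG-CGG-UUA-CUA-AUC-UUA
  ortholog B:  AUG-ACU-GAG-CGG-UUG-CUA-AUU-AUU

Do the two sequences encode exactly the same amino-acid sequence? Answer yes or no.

Codon 1: AUG Met / AUG Met — identical.
Codon 2: ACU Thr / ACU Thr — identical.
Codon 3: GAG Glu / GAG Glu — identical.
Codon 4: CGG Arg / CGG Arg — identical.
Codon 5: UUA Leu / UUG Leu — synonymous.
Codon 6: CUA Leu / CUA Leu — identical.
Codon 7: AUC Ile / AUU Ile — synonymous.
Codon 8: UUA Leu / AUU Ile — nonsynonymous.
Nonsynonymous differences: 1 → different protein.

no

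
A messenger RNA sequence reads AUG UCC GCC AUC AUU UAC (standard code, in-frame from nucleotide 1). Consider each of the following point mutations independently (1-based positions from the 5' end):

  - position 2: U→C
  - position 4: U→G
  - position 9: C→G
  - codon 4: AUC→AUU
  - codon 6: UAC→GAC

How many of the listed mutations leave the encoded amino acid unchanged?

2

Codon 1: AUG (Met) → ACG (Thr) — missense.
Codon 2: UCC (Ser) → GCC (Ala) — missense.
Codon 3: GCC (Ala) → GCG (Ala) — synonymous.
Codon 4: AUC (Ile) → AUU (Ile) — synonymous.
Codon 6: UAC (Tyr) → GAC (Asp) — missense.
Synonymous: 2 of 5.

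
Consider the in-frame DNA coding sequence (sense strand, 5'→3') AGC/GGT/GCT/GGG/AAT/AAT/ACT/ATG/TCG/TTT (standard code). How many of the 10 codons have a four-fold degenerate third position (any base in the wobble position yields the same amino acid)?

Codon 1 AGC (Ser): third position 2-fold.
Codon 2 GGT (Gly): third position 4-fold.
Codon 3 GCT (Ala): third position 4-fold.
Codon 4 GGG (Gly): third position 4-fold.
Codon 5 AAT (Asn): third position 2-fold.
Codon 6 AAT (Asn): third position 2-fold.
Codon 7 ACT (Thr): third position 4-fold.
Codon 8 ATG (Met): third position 1-fold.
Codon 9 TCG (Ser): third position 4-fold.
Codon 10 TTT (Phe): third position 2-fold.
Four-fold degenerate third positions: 5.

5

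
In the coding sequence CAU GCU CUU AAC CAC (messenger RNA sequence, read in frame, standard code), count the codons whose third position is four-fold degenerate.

2

Codon 1 CAU (His): third position 2-fold.
Codon 2 GCU (Ala): third position 4-fold.
Codon 3 CUU (Leu): third position 4-fold.
Codon 4 AAC (Asn): third position 2-fold.
Codon 5 CAC (His): third position 2-fold.
Four-fold degenerate third positions: 2.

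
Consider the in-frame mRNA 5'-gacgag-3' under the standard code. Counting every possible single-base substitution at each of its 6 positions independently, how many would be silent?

2

Codon 1 (GAC, Asp): 1 synonymous substitution.
Codon 2 (GAG, Glu): 1 synonymous substitution.
Total: 1 + 1 = 2.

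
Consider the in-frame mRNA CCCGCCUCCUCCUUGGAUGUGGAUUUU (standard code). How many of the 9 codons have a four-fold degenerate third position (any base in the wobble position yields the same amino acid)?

Codon 1 CCC (Pro): third position 4-fold.
Codon 2 GCC (Ala): third position 4-fold.
Codon 3 UCC (Ser): third position 4-fold.
Codon 4 UCC (Ser): third position 4-fold.
Codon 5 UUG (Leu): third position 2-fold.
Codon 6 GAU (Asp): third position 2-fold.
Codon 7 GUG (Val): third position 4-fold.
Codon 8 GAU (Asp): third position 2-fold.
Codon 9 UUU (Phe): third position 2-fold.
Four-fold degenerate third positions: 5.

5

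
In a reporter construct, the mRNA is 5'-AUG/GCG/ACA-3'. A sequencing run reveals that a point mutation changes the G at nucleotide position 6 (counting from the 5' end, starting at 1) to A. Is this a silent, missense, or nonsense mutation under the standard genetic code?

Position 6 falls in codon 2: GCG → Ala.
After the substitution the codon is GCA → Ala.
Both encode Ala, so the change is synonymous.

silent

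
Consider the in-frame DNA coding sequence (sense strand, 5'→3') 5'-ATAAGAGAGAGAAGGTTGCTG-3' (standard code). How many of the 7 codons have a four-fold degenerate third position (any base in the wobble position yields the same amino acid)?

Codon 1 ATA (Ile): third position 3-fold.
Codon 2 AGA (Arg): third position 2-fold.
Codon 3 GAG (Glu): third position 2-fold.
Codon 4 AGA (Arg): third position 2-fold.
Codon 5 AGG (Arg): third position 2-fold.
Codon 6 TTG (Leu): third position 2-fold.
Codon 7 CTG (Leu): third position 4-fold.
Four-fold degenerate third positions: 1.

1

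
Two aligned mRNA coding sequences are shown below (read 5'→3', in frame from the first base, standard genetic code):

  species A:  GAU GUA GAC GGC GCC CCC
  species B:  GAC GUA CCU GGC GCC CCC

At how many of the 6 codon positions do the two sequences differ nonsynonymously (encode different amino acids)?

Codon 1: GAU Asp / GAC Asp — synonymous.
Codon 2: GUA Val / GUA Val — identical.
Codon 3: GAC Asp / CCU Pro — nonsynonymous.
Codon 4: GGC Gly / GGC Gly — identical.
Codon 5: GCC Ala / GCC Ala — identical.
Codon 6: CCC Pro / CCC Pro — identical.
Nonsynonymous differences: 1.

1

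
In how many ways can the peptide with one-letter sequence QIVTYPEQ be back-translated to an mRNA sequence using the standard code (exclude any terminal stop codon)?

Gln: 2 codons.
Ile: 3 codons.
Val: 4 codons.
Thr: 4 codons.
Tyr: 2 codons.
Pro: 4 codons.
Glu: 2 codons.
Gln: 2 codons.
2 × 3 × 4 × 4 × 2 × 4 × 2 × 2 = 3072.

3072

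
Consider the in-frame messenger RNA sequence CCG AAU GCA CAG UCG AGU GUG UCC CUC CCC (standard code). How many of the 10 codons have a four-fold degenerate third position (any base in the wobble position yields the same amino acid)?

Codon 1 CCG (Pro): third position 4-fold.
Codon 2 AAU (Asn): third position 2-fold.
Codon 3 GCA (Ala): third position 4-fold.
Codon 4 CAG (Gln): third position 2-fold.
Codon 5 UCG (Ser): third position 4-fold.
Codon 6 AGU (Ser): third position 2-fold.
Codon 7 GUG (Val): third position 4-fold.
Codon 8 UCC (Ser): third position 4-fold.
Codon 9 CUC (Leu): third position 4-fold.
Codon 10 CCC (Pro): third position 4-fold.
Four-fold degenerate third positions: 7.

7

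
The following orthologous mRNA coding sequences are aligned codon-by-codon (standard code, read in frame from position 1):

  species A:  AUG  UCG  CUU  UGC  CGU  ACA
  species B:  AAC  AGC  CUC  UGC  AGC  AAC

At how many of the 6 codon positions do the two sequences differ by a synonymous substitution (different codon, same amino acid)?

Codon 1: AUG Met / AAC Asn — nonsynonymous.
Codon 2: UCG Ser / AGC Ser — synonymous.
Codon 3: CUU Leu / CUC Leu — synonymous.
Codon 4: UGC Cys / UGC Cys — identical.
Codon 5: CGU Arg / AGC Ser — nonsynonymous.
Codon 6: ACA Thr / AAC Asn — nonsynonymous.
Synonymous differences: 2.

2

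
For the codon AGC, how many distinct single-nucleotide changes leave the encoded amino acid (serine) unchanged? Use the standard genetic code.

Position 1: none → 0 synonymous.
Position 2: none → 0 synonymous.
Position 3: AGU → 1 synonymous.
Total: 0 + 0 + 1 = 1.

1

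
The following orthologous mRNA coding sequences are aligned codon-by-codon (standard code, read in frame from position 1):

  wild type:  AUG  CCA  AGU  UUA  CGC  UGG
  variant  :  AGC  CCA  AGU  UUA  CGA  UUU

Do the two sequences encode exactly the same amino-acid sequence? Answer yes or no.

Codon 1: AUG Met / AGC Ser — nonsynonymous.
Codon 2: CCA Pro / CCA Pro — identical.
Codon 3: AGU Ser / AGU Ser — identical.
Codon 4: UUA Leu / UUA Leu — identical.
Codon 5: CGC Arg / CGA Arg — synonymous.
Codon 6: UGG Trp / UUU Phe — nonsynonymous.
Nonsynonymous differences: 2 → different protein.

no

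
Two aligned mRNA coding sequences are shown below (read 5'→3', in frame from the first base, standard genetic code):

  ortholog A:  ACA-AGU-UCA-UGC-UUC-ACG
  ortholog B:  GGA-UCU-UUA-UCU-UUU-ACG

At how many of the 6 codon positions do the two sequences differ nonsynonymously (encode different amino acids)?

3

Codon 1: ACA Thr / GGA Gly — nonsynonymous.
Codon 2: AGU Ser / UCU Ser — synonymous.
Codon 3: UCA Ser / UUA Leu — nonsynonymous.
Codon 4: UGC Cys / UCU Ser — nonsynonymous.
Codon 5: UUC Phe / UUU Phe — synonymous.
Codon 6: ACG Thr / ACG Thr — identical.
Nonsynonymous differences: 3.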